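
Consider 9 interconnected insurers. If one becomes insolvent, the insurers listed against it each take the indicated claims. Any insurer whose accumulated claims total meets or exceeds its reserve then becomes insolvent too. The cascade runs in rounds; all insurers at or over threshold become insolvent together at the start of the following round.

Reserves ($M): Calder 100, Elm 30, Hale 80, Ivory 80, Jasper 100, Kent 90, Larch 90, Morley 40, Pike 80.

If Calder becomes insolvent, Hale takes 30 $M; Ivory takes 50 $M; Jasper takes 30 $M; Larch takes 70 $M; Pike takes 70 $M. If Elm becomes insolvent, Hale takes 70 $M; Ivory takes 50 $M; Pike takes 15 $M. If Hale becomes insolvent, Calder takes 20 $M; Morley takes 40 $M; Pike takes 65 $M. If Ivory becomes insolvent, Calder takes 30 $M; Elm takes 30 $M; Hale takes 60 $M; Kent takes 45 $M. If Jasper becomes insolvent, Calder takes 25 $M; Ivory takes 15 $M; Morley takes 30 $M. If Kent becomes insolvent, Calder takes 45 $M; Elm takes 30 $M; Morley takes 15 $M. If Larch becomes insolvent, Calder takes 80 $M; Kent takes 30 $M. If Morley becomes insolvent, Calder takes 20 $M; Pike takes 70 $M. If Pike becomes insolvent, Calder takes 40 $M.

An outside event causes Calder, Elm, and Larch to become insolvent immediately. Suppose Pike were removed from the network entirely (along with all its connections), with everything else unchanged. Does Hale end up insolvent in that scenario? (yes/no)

With Pike removed:
Round 1 — Calder, Elm, Larch become insolvent (initial).
  Hale: +30+70 → 100 ≥ 80
  Ivory: +50+50 → 100 ≥ 80
  Jasper: +30 → 30 < 100
  Kent: +30 → 30 < 90
Round 2 — Hale, Ivory become insolvent.
  Kent: +45 → 75 < 90
  Morley: +40 → 40 ≥ 40
Round 3 — Morley becomes insolvent.
No further insolvencies.

yes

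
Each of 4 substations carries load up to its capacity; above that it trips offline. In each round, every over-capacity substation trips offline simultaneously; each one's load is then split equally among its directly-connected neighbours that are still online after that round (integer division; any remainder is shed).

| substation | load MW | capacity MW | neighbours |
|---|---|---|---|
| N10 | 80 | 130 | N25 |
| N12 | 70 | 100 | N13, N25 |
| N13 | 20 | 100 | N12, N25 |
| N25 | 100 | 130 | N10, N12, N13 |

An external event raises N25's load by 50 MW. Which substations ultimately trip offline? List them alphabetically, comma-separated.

Round 1 — N25 at 150 > 130. N25 trips offline.
  N25 sheds 150 MW to N10, N12, N13: 50 each.
    N10: 80+50 = 130 ≤ 130
    N12: 70+50 = 120 > 100
    N13: 20+50 = 70 ≤ 100
Round 2 — N12 trips offline.
  N12 sheds 120 MW to N13: 120 each.
    N13: 70+120 = 190 > 100
Round 3 — N13 trips offline.
  N13 sheds 190 MW: no online neighbours, lost.
No further trips.

N12, N13, N25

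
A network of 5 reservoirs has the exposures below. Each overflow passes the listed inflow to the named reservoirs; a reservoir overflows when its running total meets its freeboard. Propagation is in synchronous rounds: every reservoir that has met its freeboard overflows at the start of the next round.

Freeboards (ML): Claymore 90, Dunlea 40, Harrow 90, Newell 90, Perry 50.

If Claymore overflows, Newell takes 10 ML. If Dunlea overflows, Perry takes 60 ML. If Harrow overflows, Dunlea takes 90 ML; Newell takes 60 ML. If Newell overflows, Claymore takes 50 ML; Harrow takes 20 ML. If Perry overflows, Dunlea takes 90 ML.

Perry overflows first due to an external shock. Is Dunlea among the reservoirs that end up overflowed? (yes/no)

Round 1 — Perry overflows (initial).
  Dunlea: +90 → 90 ≥ 40
Round 2 — Dunlea overflows.
No further overflows.

yes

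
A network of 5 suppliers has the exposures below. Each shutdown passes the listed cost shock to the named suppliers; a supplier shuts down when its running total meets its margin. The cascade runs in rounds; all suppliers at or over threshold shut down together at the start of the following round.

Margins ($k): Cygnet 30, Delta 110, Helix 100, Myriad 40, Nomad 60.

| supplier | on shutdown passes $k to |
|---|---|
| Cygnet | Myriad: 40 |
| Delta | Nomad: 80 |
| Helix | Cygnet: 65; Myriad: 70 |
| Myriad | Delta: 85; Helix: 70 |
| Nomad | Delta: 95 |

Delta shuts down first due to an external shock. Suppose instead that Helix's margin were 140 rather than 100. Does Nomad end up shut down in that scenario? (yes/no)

With Helix's margin at 140:
Round 1 — Delta shuts down (initial).
  Nomad: +80 → 80 ≥ 60
Round 2 — Nomad shuts down.
No further shutdowns.

yes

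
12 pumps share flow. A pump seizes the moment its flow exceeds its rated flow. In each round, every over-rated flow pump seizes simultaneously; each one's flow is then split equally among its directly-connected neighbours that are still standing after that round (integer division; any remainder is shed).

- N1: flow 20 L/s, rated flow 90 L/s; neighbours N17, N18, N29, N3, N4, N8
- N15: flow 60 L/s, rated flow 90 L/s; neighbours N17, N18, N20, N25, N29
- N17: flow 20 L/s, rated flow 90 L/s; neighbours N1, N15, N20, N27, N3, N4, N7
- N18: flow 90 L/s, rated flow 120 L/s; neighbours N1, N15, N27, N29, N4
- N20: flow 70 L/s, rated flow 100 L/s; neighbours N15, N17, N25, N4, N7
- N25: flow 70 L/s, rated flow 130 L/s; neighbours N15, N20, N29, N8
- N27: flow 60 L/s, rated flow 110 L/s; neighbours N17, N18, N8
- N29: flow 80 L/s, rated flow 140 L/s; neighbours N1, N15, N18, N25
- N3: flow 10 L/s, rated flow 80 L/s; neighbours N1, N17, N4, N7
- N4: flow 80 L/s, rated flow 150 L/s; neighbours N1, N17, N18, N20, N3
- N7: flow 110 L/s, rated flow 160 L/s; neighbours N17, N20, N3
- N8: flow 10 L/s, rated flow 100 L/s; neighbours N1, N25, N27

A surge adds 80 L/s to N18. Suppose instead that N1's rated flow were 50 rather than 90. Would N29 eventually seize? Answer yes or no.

yes

With N1's rated flow at 50:
Round 1 — N18 at 170 > 120. N18 seizes.
  N18 sheds 170 L/s to N1, N15, N27, N29, N4: 34 each.
    N1: 20+34 = 54 > 50
    N15: 60+34 = 94 > 90
    N27: 60+34 = 94 ≤ 110
    N29: 80+34 = 114 ≤ 140
    N4: 80+34 = 114 ≤ 150
Round 2 — N1, N15 seize.
  N1 sheds 54 L/s to N17, N29, N3, N4, N8: 10 each (4 lost).
    N17: 20+10 = 30 ≤ 90
    N29: 114+10 = 124 ≤ 140
    N3: 10+10 = 20 ≤ 80
    N4: 114+10 = 124 ≤ 150
    N8: 10+10 = 20 ≤ 100
  N15 sheds 94 L/s to N17, N20, N25, N29: 23 each (2 lost).
    N17: 30+23 = 53 ≤ 90
    N20: 70+23 = 93 ≤ 100
    N25: 70+23 = 93 ≤ 130
    N29: 124+23 = 147 > 140
Round 3 — N29 seizes.
  N29 sheds 147 L/s to N25: 147 each.
    N25: 93+147 = 240 > 130
Round 4 — N25 seizes.
  N25 sheds 240 L/s to N20, N8: 120 each.
    N20: 93+120 = 213 > 100
    N8: 20+120 = 140 > 100
Round 5 — N20, N8 seize.
  N20 sheds 213 L/s to N17, N4, N7: 71 each.
    N17: 53+71 = 124 > 90
    N4: 124+71 = 195 > 150
    N7: 110+71 = 181 > 160
  N8 sheds 140 L/s to N27: 140 each.
    N27: 94+140 = 234 > 110
Round 6 — N17, N27, N4, N7 seize.
  N17 sheds 124 L/s to N3: 124 each.
    N3: 20+124 = 144 > 80
  N27 sheds 234 L/s: no online neighbours, lost.
  N4 sheds 195 L/s to N3: 195 each.
    N3: 144+195 = 339 > 80
  N7 sheds 181 L/s to N3: 181 each.
    N3: 339+181 = 520 > 80
Round 7 — N3 seizes.
  N3 sheds 520 L/s: no online neighbours, lost.
No further seizures.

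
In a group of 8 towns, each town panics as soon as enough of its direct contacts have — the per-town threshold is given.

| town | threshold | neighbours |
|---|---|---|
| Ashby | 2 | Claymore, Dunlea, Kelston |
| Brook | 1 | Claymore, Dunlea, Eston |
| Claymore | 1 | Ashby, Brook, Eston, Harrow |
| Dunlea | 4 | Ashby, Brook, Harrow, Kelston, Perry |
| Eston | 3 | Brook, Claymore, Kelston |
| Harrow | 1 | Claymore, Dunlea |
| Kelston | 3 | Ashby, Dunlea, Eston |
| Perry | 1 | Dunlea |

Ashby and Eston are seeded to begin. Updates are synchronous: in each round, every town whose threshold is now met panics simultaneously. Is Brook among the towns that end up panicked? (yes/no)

yes

Round 1 — Ashby, Eston panic (initial).
Round 2 — checking thresholds:
  Brook: 1 of 3 neighbours ≥ 1, panics.
  Claymore: 2 of 4 neighbours ≥ 1, panics.
  Dunlea: 1 of 5 neighbours < 4, below threshold.
  Kelston: 2 of 3 neighbours < 3, below threshold.
Round 3 — checking thresholds:
  Dunlea: 2 of 5 neighbours < 4, below threshold.
  Harrow: 1 of 2 neighbours ≥ 1, panics.
  Kelston: 2 of 3 neighbours < 3, below threshold.
Round 4 — no new panics; cascade stops.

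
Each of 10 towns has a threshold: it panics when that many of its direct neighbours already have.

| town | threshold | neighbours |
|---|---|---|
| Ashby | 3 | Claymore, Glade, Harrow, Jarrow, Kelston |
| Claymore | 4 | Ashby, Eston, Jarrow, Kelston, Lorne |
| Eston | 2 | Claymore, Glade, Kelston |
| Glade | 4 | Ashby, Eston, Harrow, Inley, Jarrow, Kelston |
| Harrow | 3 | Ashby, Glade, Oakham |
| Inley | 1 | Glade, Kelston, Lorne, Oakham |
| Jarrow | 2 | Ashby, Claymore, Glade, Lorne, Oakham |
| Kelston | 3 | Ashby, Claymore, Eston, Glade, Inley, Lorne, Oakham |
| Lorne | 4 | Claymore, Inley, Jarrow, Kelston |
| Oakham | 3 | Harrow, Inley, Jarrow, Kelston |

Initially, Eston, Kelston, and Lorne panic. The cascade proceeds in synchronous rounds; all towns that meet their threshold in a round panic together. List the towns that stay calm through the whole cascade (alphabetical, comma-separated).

Round 1 — Eston, Kelston, Lorne panic (initial).
Round 2 — checking thresholds:
  Ashby: 1 of 5 neighbours < 3, not yet.
  Claymore: 3 of 5 neighbours < 4, not yet.
  Glade: 2 of 6 neighbours < 4, not yet.
  Inley: 2 of 4 neighbours ≥ 1, panics.
  Jarrow: 1 of 5 neighbours < 2, not yet.
  Oakham: 1 of 4 neighbours < 3, not yet.
Round 3 — no new panics; cascade stops.

Ashby, Claymore, Glade, Harrow, Jarrow, Oakham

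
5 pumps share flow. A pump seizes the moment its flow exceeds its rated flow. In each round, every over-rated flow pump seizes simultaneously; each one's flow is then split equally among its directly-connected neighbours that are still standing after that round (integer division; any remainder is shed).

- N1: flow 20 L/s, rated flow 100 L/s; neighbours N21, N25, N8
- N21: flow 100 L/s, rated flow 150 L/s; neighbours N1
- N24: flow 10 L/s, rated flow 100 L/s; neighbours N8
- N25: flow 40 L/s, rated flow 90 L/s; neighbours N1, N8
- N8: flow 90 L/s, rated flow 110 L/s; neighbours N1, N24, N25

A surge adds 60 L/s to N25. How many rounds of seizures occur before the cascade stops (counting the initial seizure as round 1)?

Round 1 — N25 at 100 > 90. N25 seizes.
  N25 sheds 100 L/s to N1, N8: 50 each.
    N1: 20+50 = 70 ≤ 100
    N8: 90+50 = 140 > 110
Round 2 — N8 seizes.
  N8 sheds 140 L/s to N1, N24: 70 each.
    N1: 70+70 = 140 > 100
    N24: 10+70 = 80 ≤ 100
Round 3 — N1 seizes.
  N1 sheds 140 L/s to N21: 140 each.
    N21: 100+140 = 240 > 150
Round 4 — N21 seizes.
  N21 sheds 240 L/s: no online neighbours, lost.
No further seizures.

4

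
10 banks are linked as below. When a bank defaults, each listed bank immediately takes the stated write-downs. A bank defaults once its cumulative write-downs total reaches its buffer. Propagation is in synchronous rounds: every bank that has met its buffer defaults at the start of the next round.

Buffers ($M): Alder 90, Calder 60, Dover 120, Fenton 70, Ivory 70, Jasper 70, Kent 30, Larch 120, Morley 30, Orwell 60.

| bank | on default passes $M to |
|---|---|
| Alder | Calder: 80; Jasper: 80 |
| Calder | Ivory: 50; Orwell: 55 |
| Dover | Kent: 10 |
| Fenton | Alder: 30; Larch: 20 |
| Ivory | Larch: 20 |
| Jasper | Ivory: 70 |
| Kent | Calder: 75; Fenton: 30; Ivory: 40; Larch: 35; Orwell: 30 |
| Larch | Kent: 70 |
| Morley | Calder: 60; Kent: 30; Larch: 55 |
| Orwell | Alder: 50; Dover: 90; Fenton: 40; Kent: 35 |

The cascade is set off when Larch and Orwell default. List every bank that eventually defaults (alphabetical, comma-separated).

Calder, Fenton, Ivory, Kent, Larch, Orwell

Round 1 — Larch, Orwell default (initial).
  Alder: +50 → 50 < 90
  Dover: +90 → 90 < 120
  Fenton: +40 → 40 < 70
  Kent: +70+35 → 105 ≥ 30
Round 2 — Kent defaults.
  Calder: +75 → 75 ≥ 60
  Fenton: +30 → 70 ≥ 70
  Ivory: +40 → 40 < 70
Round 3 — Calder, Fenton default.
  Alder: +30 → 80 < 90
  Ivory: +50 → 90 ≥ 70
Round 4 — Ivory defaults.
No further defaults.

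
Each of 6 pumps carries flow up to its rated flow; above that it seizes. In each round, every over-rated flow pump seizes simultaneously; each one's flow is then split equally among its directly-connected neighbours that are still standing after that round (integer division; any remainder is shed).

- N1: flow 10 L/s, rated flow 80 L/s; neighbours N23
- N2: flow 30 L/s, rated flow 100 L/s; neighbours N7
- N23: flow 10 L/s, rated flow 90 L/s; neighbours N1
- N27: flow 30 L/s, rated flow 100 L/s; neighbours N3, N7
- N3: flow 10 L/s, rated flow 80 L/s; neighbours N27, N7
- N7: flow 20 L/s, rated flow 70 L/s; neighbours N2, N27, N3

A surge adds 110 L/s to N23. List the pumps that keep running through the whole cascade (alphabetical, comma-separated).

N2, N27, N3, N7

Round 1 — N23 at 120 > 90. N23 seizes.
  N23 sheds 120 L/s to N1: 120 each.
    N1: 10+120 = 130 > 80
Round 2 — N1 seizes.
  N1 sheds 130 L/s: no online neighbours, lost.
No further seizures.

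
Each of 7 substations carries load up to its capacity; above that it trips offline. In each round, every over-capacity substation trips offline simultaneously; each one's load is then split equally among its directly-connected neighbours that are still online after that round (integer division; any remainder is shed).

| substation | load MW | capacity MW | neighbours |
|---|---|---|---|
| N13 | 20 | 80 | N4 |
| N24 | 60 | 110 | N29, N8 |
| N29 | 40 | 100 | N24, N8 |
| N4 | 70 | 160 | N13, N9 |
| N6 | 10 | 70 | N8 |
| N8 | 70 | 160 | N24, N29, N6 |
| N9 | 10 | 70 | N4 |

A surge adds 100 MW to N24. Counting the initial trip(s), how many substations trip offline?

4

Round 1 — N24 at 160 > 110. N24 trips offline.
  N24 sheds 160 MW to N29, N8: 80 each.
    N29: 40+80 = 120 > 100
    N8: 70+80 = 150 ≤ 160
Round 2 — N29 trips offline.
  N29 sheds 120 MW to N8: 120 each.
    N8: 150+120 = 270 > 160
Round 3 — N8 trips offline.
  N8 sheds 270 MW to N6: 270 each.
    N6: 10+270 = 280 > 70
Round 4 — N6 trips offline.
  N6 sheds 280 MW: no online neighbours, lost.
No further trips.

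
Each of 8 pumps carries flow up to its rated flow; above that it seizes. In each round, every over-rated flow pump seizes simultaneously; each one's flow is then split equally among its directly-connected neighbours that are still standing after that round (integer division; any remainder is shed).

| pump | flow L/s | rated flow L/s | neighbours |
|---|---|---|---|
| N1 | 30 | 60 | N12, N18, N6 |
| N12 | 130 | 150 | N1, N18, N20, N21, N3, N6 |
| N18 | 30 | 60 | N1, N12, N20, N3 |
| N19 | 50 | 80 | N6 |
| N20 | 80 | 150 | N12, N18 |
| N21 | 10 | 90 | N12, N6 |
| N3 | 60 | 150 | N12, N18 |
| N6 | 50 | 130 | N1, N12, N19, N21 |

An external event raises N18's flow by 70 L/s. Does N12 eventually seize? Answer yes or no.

yes

Round 1 — N18 at 100 > 60. N18 seizes.
  N18 sheds 100 L/s to N1, N12, N20, N3: 25 each.
    N1: 30+25 = 55 ≤ 60
    N12: 130+25 = 155 > 150
    N20: 80+25 = 105 ≤ 150
    N3: 60+25 = 85 ≤ 150
Round 2 — N12 seizes.
  N12 sheds 155 L/s to N1, N20, N21, N3, N6: 31 each.
    N1: 55+31 = 86 > 60
    N20: 105+31 = 136 ≤ 150
    N21: 10+31 = 41 ≤ 90
    N3: 85+31 = 116 ≤ 150
    N6: 50+31 = 81 ≤ 130
Round 3 — N1 seizes.
  N1 sheds 86 L/s to N6: 86 each.
    N6: 81+86 = 167 > 130
Round 4 — N6 seizes.
  N6 sheds 167 L/s to N19, N21: 83 each (1 lost).
    N19: 50+83 = 133 > 80
    N21: 41+83 = 124 > 90
Round 5 — N19, N21 seize.
  N19 sheds 133 L/s: no online neighbours, lost.
  N21 sheds 124 L/s: no online neighbours, lost.
No further seizures.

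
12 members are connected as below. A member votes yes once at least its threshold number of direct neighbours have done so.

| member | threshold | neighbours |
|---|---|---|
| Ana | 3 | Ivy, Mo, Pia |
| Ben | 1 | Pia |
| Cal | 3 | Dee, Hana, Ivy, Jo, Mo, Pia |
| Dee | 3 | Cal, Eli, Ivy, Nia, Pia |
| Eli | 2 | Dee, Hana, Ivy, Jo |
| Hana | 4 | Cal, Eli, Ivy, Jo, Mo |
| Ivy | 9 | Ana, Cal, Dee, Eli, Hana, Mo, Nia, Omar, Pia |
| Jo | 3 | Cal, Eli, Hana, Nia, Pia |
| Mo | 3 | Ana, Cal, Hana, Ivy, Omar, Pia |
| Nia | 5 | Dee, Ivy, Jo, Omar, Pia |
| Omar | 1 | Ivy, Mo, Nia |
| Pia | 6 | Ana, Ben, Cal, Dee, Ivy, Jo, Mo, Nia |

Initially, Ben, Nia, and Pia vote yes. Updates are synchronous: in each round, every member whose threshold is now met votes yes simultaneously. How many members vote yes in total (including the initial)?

Round 1 — Ben, Nia, Pia vote yes (initial).
Round 2 — checking thresholds:
  Ana: 1 of 3 neighbours < 3, holds.
  Cal: 1 of 6 neighbours < 3, holds.
  Dee: 2 of 5 neighbours < 3, holds.
  Ivy: 2 of 9 neighbours < 9, holds.
  Jo: 2 of 5 neighbours < 3, holds.
  Mo: 1 of 6 neighbours < 3, holds.
  Omar: 1 of 3 neighbours ≥ 1, votes yes.
Round 3 — no new yes votes; cascade stops.

4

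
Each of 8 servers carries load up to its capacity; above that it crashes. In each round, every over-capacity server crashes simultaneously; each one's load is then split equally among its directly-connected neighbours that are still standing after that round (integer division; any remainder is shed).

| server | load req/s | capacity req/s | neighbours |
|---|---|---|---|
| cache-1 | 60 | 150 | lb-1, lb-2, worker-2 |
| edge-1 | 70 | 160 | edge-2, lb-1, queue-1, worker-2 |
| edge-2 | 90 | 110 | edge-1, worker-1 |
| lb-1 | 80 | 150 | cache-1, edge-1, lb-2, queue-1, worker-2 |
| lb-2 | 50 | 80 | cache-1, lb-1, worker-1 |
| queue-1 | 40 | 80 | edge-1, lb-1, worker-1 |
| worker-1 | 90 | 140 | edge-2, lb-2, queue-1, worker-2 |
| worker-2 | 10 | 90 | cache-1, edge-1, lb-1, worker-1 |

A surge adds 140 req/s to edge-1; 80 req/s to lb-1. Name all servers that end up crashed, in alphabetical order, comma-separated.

cache-1, edge-1, edge-2, lb-1, lb-2, queue-1, worker-1, worker-2

Round 1 — edge-1 at 210 > 160; lb-1 at 160 > 150. edge-1, lb-1 crash.
  edge-1 sheds 210 req/s to edge-2, queue-1, worker-2: 70 each.
    edge-2: 90+70 = 160 > 110
    queue-1: 40+70 = 110 > 80
    worker-2: 10+70 = 80 ≤ 90
  lb-1 sheds 160 req/s to cache-1, lb-2, queue-1, worker-2: 40 each.
    cache-1: 60+40 = 100 ≤ 150
    lb-2: 50+40 = 90 > 80
    queue-1: 110+40 = 150 > 80
    worker-2: 80+40 = 120 > 90
Round 2 — edge-2, lb-2, queue-1, worker-2 crash.
  edge-2 sheds 160 req/s to worker-1: 160 each.
    worker-1: 90+160 = 250 > 140
  lb-2 sheds 90 req/s to cache-1, worker-1: 45 each.
    cache-1: 100+45 = 145 ≤ 150
    worker-1: 250+45 = 295 > 140
  queue-1 sheds 150 req/s to worker-1: 150 each.
    worker-1: 295+150 = 445 > 140
  worker-2 sheds 120 req/s to cache-1, worker-1: 60 each.
    cache-1: 145+60 = 205 > 150
    worker-1: 445+60 = 505 > 140
Round 3 — cache-1, worker-1 crash.
  cache-1 sheds 205 req/s: no online neighbours, lost.
  worker-1 sheds 505 req/s: no online neighbours, lost.
No further crashes.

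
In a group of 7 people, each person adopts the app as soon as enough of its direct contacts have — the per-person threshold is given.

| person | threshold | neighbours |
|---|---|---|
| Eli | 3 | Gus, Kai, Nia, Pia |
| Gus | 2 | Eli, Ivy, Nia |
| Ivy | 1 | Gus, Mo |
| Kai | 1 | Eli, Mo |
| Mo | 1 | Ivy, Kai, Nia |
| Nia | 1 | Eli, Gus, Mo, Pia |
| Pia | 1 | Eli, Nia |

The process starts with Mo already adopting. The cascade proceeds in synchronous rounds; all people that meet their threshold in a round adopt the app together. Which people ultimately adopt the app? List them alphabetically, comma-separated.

Eli, Gus, Ivy, Kai, Mo, Nia, Pia

Round 1 — Mo adopts the app (initial).
Round 2 — checking thresholds:
  Ivy: 1 of 2 neighbours ≥ 1, adopts the app.
  Kai: 1 of 2 neighbours ≥ 1, adopts the app.
  Nia: 1 of 4 neighbours ≥ 1, adopts the app.
Round 3 — checking thresholds:
  Eli: 2 of 4 neighbours < 3, not yet.
  Gus: 2 of 3 neighbours ≥ 2, adopts the app.
  Pia: 1 of 2 neighbours ≥ 1, adopts the app.
Round 4 — checking thresholds:
  Eli: 4 of 4 neighbours ≥ 3, adopts the app.
Round 5 — no new adoptions; cascade stops.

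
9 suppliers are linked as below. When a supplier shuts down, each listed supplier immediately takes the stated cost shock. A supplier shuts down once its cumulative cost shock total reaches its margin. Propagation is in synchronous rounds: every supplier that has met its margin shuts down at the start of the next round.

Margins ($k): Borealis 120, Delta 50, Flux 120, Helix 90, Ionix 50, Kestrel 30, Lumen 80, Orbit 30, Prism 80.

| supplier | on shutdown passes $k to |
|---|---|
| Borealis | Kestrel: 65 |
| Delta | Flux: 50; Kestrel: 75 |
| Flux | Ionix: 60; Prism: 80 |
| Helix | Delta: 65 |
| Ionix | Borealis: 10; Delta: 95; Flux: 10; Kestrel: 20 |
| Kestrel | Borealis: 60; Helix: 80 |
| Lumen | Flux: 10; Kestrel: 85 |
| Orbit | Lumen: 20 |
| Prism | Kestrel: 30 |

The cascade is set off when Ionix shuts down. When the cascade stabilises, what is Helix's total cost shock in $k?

Round 1 — Ionix shuts down (initial).
  Borealis: +10 → 10 < 120
  Delta: +95 → 95 ≥ 50
  Flux: +10 → 10 < 120
  Kestrel: +20 → 20 < 30
Round 2 — Delta shuts down.
  Flux: +50 → 60 < 120
  Kestrel: +75 → 95 ≥ 30
Round 3 — Kestrel shuts down.
  Borealis: +60 → 70 < 120
  Helix: +80 → 80 < 90
No further shutdowns.

80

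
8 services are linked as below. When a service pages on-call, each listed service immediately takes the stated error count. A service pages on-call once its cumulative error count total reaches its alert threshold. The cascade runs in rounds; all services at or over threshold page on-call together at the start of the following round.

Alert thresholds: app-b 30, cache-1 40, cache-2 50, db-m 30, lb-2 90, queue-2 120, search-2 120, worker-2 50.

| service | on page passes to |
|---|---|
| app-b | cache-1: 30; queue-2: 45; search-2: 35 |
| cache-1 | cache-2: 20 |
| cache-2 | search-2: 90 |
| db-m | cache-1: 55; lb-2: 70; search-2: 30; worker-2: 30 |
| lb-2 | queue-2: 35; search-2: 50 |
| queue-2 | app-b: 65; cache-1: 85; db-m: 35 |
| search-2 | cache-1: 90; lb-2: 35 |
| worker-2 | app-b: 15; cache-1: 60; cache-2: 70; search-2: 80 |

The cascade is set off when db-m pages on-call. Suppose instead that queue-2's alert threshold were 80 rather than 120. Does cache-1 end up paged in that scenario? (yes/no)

yes

With queue-2's alert threshold at 80:
Round 1 — db-m pages on-call (initial).
  cache-1: +55 → 55 ≥ 40
  lb-2: +70 → 70 < 90
  search-2: +30 → 30 < 120
  worker-2: +30 → 30 < 50
Round 2 — cache-1 pages on-call.
  cache-2: +20 → 20 < 50
No further pages.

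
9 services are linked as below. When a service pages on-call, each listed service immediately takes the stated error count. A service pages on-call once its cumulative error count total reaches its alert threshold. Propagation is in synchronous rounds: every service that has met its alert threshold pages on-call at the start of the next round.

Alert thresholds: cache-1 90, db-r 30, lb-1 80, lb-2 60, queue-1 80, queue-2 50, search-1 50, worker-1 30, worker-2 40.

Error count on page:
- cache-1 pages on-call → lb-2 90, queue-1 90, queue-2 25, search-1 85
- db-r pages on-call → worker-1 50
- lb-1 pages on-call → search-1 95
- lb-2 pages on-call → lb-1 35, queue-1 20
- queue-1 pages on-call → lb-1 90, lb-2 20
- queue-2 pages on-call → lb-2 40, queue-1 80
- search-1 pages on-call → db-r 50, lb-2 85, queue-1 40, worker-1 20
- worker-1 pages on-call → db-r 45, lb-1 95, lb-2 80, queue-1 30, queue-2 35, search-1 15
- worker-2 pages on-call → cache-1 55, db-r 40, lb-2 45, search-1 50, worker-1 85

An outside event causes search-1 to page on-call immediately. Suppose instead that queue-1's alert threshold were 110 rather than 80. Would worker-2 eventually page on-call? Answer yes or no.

With queue-1's alert threshold at 110:
Round 1 — search-1 pages on-call (initial).
  db-r: +50 → 50 ≥ 30
  lb-2: +85 → 85 ≥ 60
  queue-1: +40 → 40 < 110
  worker-1: +20 → 20 < 30
Round 2 — db-r, lb-2 page on-call.
  lb-1: +35 → 35 < 80
  queue-1: +20 → 60 < 110
  worker-1: +50 → 70 ≥ 30
Round 3 — worker-1 pages on-call.
  lb-1: +95 → 130 ≥ 80
  queue-1: +30 → 90 < 110
  queue-2: +35 → 35 < 50
Round 4 — lb-1 pages on-call.
No further pages.

no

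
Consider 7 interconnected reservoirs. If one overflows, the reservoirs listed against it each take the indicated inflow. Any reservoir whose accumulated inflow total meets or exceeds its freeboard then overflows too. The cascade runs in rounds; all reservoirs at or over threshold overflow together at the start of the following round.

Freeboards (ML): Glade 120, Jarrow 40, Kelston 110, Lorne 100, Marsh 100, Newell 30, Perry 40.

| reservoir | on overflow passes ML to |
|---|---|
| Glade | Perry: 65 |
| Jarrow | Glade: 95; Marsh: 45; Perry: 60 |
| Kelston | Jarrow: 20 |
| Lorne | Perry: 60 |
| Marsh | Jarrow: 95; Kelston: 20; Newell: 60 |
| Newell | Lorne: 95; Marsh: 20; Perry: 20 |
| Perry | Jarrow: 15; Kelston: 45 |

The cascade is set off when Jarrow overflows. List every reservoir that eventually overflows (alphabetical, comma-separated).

Round 1 — Jarrow overflows (initial).
  Glade: +95 → 95 < 120
  Marsh: +45 → 45 < 100
  Perry: +60 → 60 ≥ 40
Round 2 — Perry overflows.
  Kelston: +45 → 45 < 110
No further overflows.

Jarrow, Perry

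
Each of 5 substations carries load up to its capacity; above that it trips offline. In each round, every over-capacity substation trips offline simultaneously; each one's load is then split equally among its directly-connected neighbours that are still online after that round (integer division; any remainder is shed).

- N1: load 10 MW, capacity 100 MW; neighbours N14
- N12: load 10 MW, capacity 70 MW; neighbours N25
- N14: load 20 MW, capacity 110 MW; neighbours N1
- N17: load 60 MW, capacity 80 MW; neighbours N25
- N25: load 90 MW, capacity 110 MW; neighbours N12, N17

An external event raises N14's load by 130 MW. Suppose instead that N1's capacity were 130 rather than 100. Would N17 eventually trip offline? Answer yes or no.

no

With N1's capacity at 130:
Round 1 — N14 at 150 > 110. N14 trips offline.
  N14 sheds 150 MW to N1: 150 each.
    N1: 10+150 = 160 > 130
Round 2 — N1 trips offline.
  N1 sheds 160 MW: no online neighbours, lost.
No further trips.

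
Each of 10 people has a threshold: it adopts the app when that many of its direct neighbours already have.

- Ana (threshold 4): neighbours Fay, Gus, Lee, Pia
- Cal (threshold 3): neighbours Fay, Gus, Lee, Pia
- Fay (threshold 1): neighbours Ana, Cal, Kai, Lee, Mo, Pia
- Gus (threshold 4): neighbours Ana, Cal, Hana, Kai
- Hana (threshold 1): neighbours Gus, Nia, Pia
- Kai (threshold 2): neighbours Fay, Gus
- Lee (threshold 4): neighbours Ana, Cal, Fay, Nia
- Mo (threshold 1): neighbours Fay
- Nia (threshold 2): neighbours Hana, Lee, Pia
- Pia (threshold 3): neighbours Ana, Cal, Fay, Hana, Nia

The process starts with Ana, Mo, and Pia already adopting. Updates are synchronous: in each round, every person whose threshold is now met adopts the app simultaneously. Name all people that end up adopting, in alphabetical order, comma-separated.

Round 1 — Ana, Mo, Pia adopt the app (initial).
Round 2 — checking thresholds:
  Cal: 1 of 4 neighbours < 3, below threshold.
  Fay: 3 of 6 neighbours ≥ 1, adopts the app.
  Gus: 1 of 4 neighbours < 4, below threshold.
  Hana: 1 of 3 neighbours ≥ 1, adopts the app.
  Lee: 1 of 4 neighbours < 4, below threshold.
  Nia: 1 of 3 neighbours < 2, below threshold.
Round 3 — checking thresholds:
  Cal: 2 of 4 neighbours < 3, below threshold.
  Gus: 2 of 4 neighbours < 4, below threshold.
  Kai: 1 of 2 neighbours < 2, below threshold.
  Lee: 2 of 4 neighbours < 4, below threshold.
  Nia: 2 of 3 neighbours ≥ 2, adopts the app.
Round 4 — no new adoptions; cascade stops.

Ana, Fay, Hana, Mo, Nia, Pia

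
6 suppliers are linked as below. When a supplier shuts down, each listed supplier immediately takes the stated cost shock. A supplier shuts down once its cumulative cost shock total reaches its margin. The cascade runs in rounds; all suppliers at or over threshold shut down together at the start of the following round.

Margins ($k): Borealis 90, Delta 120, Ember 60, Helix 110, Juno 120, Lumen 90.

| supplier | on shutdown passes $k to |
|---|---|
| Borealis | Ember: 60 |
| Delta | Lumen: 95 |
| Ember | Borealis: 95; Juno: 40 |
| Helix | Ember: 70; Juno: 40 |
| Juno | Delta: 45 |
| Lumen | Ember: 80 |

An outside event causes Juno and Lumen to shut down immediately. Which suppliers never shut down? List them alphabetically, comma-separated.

Delta, Helix

Round 1 — Juno, Lumen shut down (initial).
  Delta: +45 → 45 < 120
  Ember: +80 → 80 ≥ 60
Round 2 — Ember shuts down.
  Borealis: +95 → 95 ≥ 90
Round 3 — Borealis shuts down.
No further shutdowns.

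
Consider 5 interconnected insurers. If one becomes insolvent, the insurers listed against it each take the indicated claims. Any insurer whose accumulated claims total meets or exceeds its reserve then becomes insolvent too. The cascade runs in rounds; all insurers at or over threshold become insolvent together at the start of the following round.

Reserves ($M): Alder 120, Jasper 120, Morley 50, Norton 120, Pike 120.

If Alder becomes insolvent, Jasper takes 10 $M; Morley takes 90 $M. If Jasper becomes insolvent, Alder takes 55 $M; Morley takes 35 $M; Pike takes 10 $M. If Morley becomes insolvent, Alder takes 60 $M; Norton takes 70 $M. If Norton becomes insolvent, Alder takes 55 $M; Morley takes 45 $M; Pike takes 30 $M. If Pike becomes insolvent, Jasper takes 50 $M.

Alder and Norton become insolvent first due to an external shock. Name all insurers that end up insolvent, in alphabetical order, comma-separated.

Alder, Morley, Norton

Round 1 — Alder, Norton become insolvent (initial).
  Jasper: +10 → 10 < 120
  Morley: +90+45 → 135 ≥ 50
  Pike: +30 → 30 < 120
Round 2 — Morley becomes insolvent.
No further insolvencies.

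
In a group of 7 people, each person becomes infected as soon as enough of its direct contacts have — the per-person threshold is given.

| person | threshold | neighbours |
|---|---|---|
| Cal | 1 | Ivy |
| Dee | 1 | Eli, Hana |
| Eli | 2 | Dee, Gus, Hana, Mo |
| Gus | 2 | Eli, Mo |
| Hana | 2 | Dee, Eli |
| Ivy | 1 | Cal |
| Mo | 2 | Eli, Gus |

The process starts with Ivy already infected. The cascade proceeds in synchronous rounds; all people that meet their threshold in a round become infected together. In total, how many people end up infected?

Round 1 — Ivy becomes infected (initial).
Round 2 — checking thresholds:
  Cal: 1 of 1 neighbours ≥ 1, becomes infected.
Round 3 — no new infections; cascade stops.

2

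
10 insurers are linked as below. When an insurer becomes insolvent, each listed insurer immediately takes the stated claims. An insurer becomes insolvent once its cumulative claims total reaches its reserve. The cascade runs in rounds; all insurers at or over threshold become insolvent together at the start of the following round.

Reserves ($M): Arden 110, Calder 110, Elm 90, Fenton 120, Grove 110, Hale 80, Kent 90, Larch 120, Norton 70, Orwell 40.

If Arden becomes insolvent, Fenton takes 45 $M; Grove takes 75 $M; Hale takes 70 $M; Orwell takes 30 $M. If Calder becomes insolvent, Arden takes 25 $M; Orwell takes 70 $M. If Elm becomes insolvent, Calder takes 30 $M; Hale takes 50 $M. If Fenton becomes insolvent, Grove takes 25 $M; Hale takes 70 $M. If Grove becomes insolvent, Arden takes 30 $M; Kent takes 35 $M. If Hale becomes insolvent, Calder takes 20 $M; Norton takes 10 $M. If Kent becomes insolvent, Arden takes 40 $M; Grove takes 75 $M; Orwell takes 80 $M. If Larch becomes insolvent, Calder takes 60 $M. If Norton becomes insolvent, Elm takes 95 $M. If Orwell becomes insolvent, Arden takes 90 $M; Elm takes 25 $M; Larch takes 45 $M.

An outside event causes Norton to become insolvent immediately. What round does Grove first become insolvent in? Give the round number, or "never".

never

Round 1 — Norton becomes insolvent (initial).
  Elm: +95 → 95 ≥ 90
Round 2 — Elm becomes insolvent.
  Calder: +30 → 30 < 110
  Hale: +50 → 50 < 80
No further insolvencies.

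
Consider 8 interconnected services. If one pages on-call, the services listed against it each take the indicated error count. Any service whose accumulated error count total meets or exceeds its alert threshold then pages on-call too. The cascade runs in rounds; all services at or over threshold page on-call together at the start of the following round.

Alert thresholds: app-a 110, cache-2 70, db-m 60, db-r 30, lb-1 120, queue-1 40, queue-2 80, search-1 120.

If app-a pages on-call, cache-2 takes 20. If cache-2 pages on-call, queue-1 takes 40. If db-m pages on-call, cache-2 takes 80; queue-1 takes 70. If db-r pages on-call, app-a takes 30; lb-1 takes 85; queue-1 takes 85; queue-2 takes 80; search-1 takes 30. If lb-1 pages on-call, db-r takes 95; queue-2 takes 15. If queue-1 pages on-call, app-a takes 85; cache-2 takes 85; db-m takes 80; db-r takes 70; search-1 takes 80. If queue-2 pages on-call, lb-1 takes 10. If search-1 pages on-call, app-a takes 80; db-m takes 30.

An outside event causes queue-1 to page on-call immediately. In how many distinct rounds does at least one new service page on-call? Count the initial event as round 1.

Round 1 — queue-1 pages on-call (initial).
  app-a: +85 → 85 < 110
  cache-2: +85 → 85 ≥ 70
  db-m: +80 → 80 ≥ 60
  db-r: +70 → 70 ≥ 30
  search-1: +80 → 80 < 120
Round 2 — cache-2, db-m, db-r page on-call.
  app-a: +30 → 115 ≥ 110
  lb-1: +85 → 85 < 120
  queue-2: +80 → 80 ≥ 80
  search-1: +30 → 110 < 120
Round 3 — app-a, queue-2 page on-call.
  lb-1: +10 → 95 < 120
No further pages.

3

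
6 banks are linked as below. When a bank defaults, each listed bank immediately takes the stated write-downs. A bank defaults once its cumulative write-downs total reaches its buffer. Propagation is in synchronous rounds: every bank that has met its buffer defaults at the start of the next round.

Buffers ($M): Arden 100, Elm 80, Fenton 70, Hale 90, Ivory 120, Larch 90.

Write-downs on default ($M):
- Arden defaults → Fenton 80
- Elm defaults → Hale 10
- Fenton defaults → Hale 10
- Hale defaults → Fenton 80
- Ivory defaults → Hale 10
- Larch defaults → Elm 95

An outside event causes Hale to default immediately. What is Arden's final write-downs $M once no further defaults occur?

0

Round 1 — Hale defaults (initial).
  Fenton: +80 → 80 ≥ 70
Round 2 — Fenton defaults.
No further defaults.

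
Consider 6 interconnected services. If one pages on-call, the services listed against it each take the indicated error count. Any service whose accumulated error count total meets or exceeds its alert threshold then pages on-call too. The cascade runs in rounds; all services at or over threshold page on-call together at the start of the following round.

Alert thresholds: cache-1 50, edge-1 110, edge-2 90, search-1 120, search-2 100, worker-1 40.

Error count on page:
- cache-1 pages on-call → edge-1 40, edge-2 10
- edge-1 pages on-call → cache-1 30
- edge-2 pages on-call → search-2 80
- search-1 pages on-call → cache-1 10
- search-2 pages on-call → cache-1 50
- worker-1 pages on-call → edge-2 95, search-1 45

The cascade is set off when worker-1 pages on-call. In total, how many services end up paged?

Round 1 — worker-1 pages on-call (initial).
  edge-2: +95 → 95 ≥ 90
  search-1: +45 → 45 < 120
Round 2 — edge-2 pages on-call.
  search-2: +80 → 80 < 100
No further pages.

2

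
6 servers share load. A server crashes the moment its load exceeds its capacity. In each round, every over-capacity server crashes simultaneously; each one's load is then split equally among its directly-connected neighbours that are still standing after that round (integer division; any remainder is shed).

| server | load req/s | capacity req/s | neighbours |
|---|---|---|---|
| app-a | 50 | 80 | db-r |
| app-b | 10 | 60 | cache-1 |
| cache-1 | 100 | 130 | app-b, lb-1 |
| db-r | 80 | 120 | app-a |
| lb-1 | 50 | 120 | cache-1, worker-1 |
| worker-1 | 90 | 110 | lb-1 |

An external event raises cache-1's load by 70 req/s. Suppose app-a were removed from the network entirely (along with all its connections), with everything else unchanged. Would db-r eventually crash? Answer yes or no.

With app-a removed:
Round 1 — cache-1 at 170 > 130. cache-1 crashes.
  cache-1 sheds 170 req/s to app-b, lb-1: 85 each.
    app-b: 10+85 = 95 > 60
    lb-1: 50+85 = 135 > 120
Round 2 — app-b, lb-1 crash.
  app-b sheds 95 req/s: no online neighbours, lost.
  lb-1 sheds 135 req/s to worker-1: 135 each.
    worker-1: 90+135 = 225 > 110
Round 3 — worker-1 crashes.
  worker-1 sheds 225 req/s: no online neighbours, lost.
No further crashes.

no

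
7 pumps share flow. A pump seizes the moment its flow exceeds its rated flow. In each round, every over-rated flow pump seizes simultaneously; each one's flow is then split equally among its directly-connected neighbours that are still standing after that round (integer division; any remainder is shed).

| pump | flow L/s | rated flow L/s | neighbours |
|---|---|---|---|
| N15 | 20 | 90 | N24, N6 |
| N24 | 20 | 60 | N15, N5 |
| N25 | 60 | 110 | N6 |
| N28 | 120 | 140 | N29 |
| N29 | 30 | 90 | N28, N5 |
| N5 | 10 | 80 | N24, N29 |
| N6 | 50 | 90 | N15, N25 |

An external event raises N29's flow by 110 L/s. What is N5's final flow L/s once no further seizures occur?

80

Round 1 — N29 at 140 > 90. N29 seizes.
  N29 sheds 140 L/s to N28, N5: 70 each.
    N28: 120+70 = 190 > 140
    N5: 10+70 = 80 ≤ 80
Round 2 — N28 seizes.
  N28 sheds 190 L/s: no online neighbours, lost.
No further seizures.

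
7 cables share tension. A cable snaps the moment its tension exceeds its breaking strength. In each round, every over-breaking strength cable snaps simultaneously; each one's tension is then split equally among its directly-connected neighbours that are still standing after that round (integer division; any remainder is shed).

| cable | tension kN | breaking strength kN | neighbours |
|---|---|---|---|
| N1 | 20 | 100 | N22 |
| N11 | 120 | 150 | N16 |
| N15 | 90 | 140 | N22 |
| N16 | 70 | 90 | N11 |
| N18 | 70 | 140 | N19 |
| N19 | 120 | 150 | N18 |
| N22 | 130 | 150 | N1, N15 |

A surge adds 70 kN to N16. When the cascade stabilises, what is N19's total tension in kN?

Round 1 — N16 at 140 > 90. N16 snaps.
  N16 sheds 140 kN to N11: 140 each.
    N11: 120+140 = 260 > 150
Round 2 — N11 snaps.
  N11 sheds 260 kN: no online neighbours, lost.
No further breaks.

120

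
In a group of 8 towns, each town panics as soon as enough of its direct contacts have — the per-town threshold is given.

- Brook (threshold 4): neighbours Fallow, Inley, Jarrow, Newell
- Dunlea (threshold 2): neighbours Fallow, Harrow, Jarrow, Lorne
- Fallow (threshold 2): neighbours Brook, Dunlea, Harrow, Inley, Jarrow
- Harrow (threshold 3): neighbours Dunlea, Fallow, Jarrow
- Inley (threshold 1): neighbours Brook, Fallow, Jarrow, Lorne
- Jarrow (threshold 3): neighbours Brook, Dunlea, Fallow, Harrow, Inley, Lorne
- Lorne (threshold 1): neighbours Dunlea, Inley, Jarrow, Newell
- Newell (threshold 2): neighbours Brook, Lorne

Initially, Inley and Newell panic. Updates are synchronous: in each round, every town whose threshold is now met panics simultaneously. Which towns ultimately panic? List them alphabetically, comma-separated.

Round 1 — Inley, Newell panic (initial).
Round 2 — checking thresholds:
  Brook: 2 of 4 neighbours < 4, holds.
  Fallow: 1 of 5 neighbours < 2, holds.
  Jarrow: 1 of 6 neighbours < 3, holds.
  Lorne: 2 of 4 neighbours ≥ 1, panics.
Round 3 — no new panics; cascade stops.

Inley, Lorne, Newell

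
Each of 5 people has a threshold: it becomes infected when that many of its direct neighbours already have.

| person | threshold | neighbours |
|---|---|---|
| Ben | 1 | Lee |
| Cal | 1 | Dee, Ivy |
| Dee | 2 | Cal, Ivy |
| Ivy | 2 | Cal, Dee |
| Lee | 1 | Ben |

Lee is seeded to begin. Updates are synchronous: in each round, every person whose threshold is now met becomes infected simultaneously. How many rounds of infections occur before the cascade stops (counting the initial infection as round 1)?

2

Round 1 — Lee becomes infected (initial).
Round 2 — checking thresholds:
  Ben: 1 of 1 neighbours ≥ 1, becomes infected.
Round 3 — no new infections; cascade stops.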